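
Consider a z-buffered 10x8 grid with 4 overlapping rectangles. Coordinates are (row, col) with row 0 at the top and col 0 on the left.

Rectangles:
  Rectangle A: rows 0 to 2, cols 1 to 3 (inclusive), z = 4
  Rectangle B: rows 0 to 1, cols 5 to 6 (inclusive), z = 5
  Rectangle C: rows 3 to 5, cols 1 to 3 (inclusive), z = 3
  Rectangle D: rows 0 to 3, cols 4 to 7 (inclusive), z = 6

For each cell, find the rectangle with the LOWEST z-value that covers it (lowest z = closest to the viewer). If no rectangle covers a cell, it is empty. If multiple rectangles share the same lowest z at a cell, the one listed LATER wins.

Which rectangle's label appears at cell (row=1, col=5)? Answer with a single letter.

Answer: B

Derivation:
Check cell (1,5):
  A: rows 0-2 cols 1-3 -> outside (col miss)
  B: rows 0-1 cols 5-6 z=5 -> covers; best now B (z=5)
  C: rows 3-5 cols 1-3 -> outside (row miss)
  D: rows 0-3 cols 4-7 z=6 -> covers; best now B (z=5)
Winner: B at z=5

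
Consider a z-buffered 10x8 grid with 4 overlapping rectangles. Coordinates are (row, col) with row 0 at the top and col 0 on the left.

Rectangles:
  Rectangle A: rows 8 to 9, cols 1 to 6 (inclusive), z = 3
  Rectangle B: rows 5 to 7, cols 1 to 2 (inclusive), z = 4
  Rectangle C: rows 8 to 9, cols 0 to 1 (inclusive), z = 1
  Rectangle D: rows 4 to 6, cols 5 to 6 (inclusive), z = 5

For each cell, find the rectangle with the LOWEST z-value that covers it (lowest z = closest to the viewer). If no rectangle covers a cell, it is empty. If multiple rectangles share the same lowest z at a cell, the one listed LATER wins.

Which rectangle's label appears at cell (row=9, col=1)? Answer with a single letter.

Answer: C

Derivation:
Check cell (9,1):
  A: rows 8-9 cols 1-6 z=3 -> covers; best now A (z=3)
  B: rows 5-7 cols 1-2 -> outside (row miss)
  C: rows 8-9 cols 0-1 z=1 -> covers; best now C (z=1)
  D: rows 4-6 cols 5-6 -> outside (row miss)
Winner: C at z=1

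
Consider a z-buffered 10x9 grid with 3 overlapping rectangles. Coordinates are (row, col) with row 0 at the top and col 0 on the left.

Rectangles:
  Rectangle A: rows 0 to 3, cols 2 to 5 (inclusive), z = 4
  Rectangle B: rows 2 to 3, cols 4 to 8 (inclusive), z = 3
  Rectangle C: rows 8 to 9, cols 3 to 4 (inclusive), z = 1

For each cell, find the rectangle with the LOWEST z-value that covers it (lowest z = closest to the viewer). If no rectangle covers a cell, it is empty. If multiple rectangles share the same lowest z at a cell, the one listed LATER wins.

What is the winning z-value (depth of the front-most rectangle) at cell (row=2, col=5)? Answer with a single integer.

Check cell (2,5):
  A: rows 0-3 cols 2-5 z=4 -> covers; best now A (z=4)
  B: rows 2-3 cols 4-8 z=3 -> covers; best now B (z=3)
  C: rows 8-9 cols 3-4 -> outside (row miss)
Winner: B at z=3

Answer: 3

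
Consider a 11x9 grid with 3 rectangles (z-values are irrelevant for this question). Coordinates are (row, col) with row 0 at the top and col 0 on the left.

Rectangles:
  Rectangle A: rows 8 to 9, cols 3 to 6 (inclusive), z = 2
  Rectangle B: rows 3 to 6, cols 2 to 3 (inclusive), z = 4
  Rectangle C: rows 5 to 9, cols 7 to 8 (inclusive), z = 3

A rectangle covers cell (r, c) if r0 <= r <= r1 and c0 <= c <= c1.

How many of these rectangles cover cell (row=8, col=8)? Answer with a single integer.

Answer: 1

Derivation:
Check cell (8,8):
  A: rows 8-9 cols 3-6 -> outside (col miss)
  B: rows 3-6 cols 2-3 -> outside (row miss)
  C: rows 5-9 cols 7-8 -> covers
Count covering = 1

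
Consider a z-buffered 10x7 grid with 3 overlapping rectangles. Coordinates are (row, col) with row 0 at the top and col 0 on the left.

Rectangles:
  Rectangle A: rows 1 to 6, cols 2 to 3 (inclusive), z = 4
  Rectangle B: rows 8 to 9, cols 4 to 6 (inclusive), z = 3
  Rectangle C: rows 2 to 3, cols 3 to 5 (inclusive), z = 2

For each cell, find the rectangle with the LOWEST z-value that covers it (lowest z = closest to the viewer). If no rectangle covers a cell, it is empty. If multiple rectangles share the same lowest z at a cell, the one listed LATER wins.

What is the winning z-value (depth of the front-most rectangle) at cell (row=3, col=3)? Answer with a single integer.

Answer: 2

Derivation:
Check cell (3,3):
  A: rows 1-6 cols 2-3 z=4 -> covers; best now A (z=4)
  B: rows 8-9 cols 4-6 -> outside (row miss)
  C: rows 2-3 cols 3-5 z=2 -> covers; best now C (z=2)
Winner: C at z=2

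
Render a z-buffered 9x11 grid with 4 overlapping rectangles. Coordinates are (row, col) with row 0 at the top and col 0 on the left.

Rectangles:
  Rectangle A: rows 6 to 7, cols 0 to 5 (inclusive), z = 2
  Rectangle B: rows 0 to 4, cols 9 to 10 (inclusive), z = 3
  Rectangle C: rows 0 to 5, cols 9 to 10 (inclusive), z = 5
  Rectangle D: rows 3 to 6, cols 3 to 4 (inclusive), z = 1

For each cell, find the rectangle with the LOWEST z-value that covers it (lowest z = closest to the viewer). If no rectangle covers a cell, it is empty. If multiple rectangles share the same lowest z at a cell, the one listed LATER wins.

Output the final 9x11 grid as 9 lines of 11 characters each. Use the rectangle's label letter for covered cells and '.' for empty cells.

.........BB
.........BB
.........BB
...DD....BB
...DD....BB
...DD....CC
AAADDA.....
AAAAAA.....
...........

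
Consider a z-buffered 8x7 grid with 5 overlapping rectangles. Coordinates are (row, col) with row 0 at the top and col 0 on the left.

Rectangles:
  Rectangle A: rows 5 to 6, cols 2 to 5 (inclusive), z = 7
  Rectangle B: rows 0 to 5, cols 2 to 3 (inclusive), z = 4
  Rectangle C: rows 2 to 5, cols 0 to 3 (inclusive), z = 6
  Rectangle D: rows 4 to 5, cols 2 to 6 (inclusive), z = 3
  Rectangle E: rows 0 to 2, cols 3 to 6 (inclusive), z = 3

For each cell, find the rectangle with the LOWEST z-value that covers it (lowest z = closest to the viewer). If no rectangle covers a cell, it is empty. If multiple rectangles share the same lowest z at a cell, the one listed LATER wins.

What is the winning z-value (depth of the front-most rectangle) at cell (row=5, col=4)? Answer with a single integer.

Check cell (5,4):
  A: rows 5-6 cols 2-5 z=7 -> covers; best now A (z=7)
  B: rows 0-5 cols 2-3 -> outside (col miss)
  C: rows 2-5 cols 0-3 -> outside (col miss)
  D: rows 4-5 cols 2-6 z=3 -> covers; best now D (z=3)
  E: rows 0-2 cols 3-6 -> outside (row miss)
Winner: D at z=3

Answer: 3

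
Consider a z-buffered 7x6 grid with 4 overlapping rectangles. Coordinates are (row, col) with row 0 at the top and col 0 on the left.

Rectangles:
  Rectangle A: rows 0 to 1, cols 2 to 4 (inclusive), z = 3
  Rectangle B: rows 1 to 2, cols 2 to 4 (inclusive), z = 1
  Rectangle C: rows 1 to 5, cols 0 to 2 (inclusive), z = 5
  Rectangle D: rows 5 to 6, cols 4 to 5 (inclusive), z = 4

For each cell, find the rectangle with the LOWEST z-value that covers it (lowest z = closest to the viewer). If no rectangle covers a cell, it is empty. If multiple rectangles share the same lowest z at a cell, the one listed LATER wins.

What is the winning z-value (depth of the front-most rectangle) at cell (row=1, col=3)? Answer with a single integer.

Answer: 1

Derivation:
Check cell (1,3):
  A: rows 0-1 cols 2-4 z=3 -> covers; best now A (z=3)
  B: rows 1-2 cols 2-4 z=1 -> covers; best now B (z=1)
  C: rows 1-5 cols 0-2 -> outside (col miss)
  D: rows 5-6 cols 4-5 -> outside (row miss)
Winner: B at z=1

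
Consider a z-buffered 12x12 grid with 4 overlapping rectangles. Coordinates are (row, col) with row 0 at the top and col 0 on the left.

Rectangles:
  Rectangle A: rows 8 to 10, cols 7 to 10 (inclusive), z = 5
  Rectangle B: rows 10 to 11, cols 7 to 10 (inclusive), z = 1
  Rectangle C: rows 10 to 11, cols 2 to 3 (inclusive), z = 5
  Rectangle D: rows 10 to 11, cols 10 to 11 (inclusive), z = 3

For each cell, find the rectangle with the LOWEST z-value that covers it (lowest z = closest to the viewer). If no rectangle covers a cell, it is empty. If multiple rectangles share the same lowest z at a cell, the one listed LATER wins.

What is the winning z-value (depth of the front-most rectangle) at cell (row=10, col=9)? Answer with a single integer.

Check cell (10,9):
  A: rows 8-10 cols 7-10 z=5 -> covers; best now A (z=5)
  B: rows 10-11 cols 7-10 z=1 -> covers; best now B (z=1)
  C: rows 10-11 cols 2-3 -> outside (col miss)
  D: rows 10-11 cols 10-11 -> outside (col miss)
Winner: B at z=1

Answer: 1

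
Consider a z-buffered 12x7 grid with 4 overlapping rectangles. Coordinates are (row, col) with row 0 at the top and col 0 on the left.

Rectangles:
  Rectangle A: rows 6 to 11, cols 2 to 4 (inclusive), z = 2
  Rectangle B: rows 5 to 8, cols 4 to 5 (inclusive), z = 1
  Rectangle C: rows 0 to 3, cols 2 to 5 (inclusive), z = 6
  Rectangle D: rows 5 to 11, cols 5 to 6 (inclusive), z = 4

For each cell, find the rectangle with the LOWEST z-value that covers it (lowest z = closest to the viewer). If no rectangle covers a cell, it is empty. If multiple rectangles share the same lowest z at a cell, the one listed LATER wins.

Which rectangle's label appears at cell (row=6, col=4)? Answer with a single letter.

Answer: B

Derivation:
Check cell (6,4):
  A: rows 6-11 cols 2-4 z=2 -> covers; best now A (z=2)
  B: rows 5-8 cols 4-5 z=1 -> covers; best now B (z=1)
  C: rows 0-3 cols 2-5 -> outside (row miss)
  D: rows 5-11 cols 5-6 -> outside (col miss)
Winner: B at z=1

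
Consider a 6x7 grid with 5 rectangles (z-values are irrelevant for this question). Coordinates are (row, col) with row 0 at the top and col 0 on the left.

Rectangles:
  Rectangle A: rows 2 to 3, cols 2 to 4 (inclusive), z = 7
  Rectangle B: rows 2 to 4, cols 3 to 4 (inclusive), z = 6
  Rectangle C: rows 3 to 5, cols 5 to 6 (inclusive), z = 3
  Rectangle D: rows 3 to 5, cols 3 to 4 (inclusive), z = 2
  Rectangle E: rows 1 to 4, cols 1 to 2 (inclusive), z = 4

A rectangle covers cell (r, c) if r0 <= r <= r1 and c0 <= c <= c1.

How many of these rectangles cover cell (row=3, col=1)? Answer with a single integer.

Check cell (3,1):
  A: rows 2-3 cols 2-4 -> outside (col miss)
  B: rows 2-4 cols 3-4 -> outside (col miss)
  C: rows 3-5 cols 5-6 -> outside (col miss)
  D: rows 3-5 cols 3-4 -> outside (col miss)
  E: rows 1-4 cols 1-2 -> covers
Count covering = 1

Answer: 1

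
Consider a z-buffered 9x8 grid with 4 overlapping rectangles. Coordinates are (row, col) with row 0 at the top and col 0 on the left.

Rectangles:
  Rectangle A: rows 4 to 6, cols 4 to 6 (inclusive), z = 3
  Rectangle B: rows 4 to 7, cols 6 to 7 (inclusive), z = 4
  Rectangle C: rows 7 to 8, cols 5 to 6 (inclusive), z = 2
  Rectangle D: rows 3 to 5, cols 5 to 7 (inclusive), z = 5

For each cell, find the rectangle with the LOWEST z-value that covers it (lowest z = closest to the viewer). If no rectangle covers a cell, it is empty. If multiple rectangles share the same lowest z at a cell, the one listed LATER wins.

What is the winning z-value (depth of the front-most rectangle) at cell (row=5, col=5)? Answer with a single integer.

Check cell (5,5):
  A: rows 4-6 cols 4-6 z=3 -> covers; best now A (z=3)
  B: rows 4-7 cols 6-7 -> outside (col miss)
  C: rows 7-8 cols 5-6 -> outside (row miss)
  D: rows 3-5 cols 5-7 z=5 -> covers; best now A (z=3)
Winner: A at z=3

Answer: 3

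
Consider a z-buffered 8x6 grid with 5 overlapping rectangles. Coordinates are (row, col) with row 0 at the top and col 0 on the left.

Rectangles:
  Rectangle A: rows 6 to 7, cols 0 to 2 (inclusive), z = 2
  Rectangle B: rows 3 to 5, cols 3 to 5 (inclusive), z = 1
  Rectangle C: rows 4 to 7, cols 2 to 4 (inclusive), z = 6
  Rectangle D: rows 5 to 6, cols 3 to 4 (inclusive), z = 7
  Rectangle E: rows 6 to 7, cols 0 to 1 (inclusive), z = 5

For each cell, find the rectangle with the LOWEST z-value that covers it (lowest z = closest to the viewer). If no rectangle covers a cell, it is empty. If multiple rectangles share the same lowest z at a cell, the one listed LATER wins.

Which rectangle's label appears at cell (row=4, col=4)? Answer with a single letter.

Answer: B

Derivation:
Check cell (4,4):
  A: rows 6-7 cols 0-2 -> outside (row miss)
  B: rows 3-5 cols 3-5 z=1 -> covers; best now B (z=1)
  C: rows 4-7 cols 2-4 z=6 -> covers; best now B (z=1)
  D: rows 5-6 cols 3-4 -> outside (row miss)
  E: rows 6-7 cols 0-1 -> outside (row miss)
Winner: B at z=1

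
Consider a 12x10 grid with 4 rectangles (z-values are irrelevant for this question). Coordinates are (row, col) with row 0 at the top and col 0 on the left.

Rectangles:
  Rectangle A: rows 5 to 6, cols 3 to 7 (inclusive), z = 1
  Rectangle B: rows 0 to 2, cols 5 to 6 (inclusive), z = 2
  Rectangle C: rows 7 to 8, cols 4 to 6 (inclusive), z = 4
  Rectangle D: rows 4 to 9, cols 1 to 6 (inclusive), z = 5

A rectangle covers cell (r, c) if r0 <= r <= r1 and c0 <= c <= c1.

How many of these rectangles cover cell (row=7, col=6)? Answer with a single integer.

Answer: 2

Derivation:
Check cell (7,6):
  A: rows 5-6 cols 3-7 -> outside (row miss)
  B: rows 0-2 cols 5-6 -> outside (row miss)
  C: rows 7-8 cols 4-6 -> covers
  D: rows 4-9 cols 1-6 -> covers
Count covering = 2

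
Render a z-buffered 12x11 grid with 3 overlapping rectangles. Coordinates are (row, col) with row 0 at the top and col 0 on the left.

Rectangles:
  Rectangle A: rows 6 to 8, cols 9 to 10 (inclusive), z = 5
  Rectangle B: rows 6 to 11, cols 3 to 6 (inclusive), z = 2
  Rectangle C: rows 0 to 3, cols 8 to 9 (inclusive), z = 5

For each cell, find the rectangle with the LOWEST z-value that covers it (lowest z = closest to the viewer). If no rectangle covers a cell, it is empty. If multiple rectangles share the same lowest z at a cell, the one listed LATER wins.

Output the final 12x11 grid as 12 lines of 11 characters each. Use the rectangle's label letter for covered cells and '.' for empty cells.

........CC.
........CC.
........CC.
........CC.
...........
...........
...BBBB..AA
...BBBB..AA
...BBBB..AA
...BBBB....
...BBBB....
...BBBB....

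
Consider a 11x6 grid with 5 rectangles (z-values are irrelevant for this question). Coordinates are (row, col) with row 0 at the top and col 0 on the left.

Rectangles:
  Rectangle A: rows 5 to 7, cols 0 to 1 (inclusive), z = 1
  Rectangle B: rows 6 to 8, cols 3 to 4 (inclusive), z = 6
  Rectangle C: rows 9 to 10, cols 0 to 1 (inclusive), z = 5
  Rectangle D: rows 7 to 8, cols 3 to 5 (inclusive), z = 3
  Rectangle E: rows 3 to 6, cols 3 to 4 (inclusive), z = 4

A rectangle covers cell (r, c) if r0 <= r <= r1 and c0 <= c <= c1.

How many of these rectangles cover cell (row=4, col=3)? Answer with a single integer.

Answer: 1

Derivation:
Check cell (4,3):
  A: rows 5-7 cols 0-1 -> outside (row miss)
  B: rows 6-8 cols 3-4 -> outside (row miss)
  C: rows 9-10 cols 0-1 -> outside (row miss)
  D: rows 7-8 cols 3-5 -> outside (row miss)
  E: rows 3-6 cols 3-4 -> covers
Count covering = 1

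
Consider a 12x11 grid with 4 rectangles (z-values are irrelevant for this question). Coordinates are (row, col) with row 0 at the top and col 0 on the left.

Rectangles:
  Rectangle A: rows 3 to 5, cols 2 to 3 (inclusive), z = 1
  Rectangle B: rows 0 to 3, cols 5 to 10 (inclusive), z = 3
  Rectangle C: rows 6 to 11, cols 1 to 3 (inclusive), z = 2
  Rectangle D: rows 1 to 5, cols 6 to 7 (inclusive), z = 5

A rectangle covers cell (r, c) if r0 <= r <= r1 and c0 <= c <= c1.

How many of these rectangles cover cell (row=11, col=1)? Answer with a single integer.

Answer: 1

Derivation:
Check cell (11,1):
  A: rows 3-5 cols 2-3 -> outside (row miss)
  B: rows 0-3 cols 5-10 -> outside (row miss)
  C: rows 6-11 cols 1-3 -> covers
  D: rows 1-5 cols 6-7 -> outside (row miss)
Count covering = 1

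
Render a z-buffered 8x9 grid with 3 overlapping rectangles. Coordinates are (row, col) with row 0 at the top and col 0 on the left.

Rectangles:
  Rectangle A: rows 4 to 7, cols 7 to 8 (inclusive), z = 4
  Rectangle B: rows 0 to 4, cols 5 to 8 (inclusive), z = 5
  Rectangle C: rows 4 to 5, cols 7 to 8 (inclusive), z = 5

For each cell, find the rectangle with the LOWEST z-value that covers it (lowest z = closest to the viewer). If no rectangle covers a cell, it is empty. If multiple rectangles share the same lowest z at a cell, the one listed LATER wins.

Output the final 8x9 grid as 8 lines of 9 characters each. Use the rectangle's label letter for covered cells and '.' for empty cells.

.....BBBB
.....BBBB
.....BBBB
.....BBBB
.....BBAA
.......AA
.......AA
.......AA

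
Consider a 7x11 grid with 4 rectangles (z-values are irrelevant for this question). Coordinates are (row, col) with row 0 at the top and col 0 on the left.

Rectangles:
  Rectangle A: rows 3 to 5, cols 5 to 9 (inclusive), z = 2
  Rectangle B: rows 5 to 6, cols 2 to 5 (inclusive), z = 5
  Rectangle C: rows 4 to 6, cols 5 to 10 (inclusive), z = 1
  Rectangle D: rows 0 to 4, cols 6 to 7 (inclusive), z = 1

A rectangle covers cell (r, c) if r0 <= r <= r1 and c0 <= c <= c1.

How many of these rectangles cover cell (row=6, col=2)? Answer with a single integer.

Answer: 1

Derivation:
Check cell (6,2):
  A: rows 3-5 cols 5-9 -> outside (row miss)
  B: rows 5-6 cols 2-5 -> covers
  C: rows 4-6 cols 5-10 -> outside (col miss)
  D: rows 0-4 cols 6-7 -> outside (row miss)
Count covering = 1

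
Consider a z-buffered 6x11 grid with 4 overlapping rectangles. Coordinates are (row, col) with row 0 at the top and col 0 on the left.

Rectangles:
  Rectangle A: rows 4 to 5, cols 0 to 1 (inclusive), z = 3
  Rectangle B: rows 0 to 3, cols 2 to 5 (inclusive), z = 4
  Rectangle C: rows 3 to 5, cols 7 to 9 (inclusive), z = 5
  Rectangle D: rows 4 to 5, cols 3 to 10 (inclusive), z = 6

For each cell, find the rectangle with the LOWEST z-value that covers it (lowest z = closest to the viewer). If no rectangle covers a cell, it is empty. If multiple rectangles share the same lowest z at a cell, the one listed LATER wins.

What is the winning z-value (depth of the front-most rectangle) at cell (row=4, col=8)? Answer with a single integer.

Check cell (4,8):
  A: rows 4-5 cols 0-1 -> outside (col miss)
  B: rows 0-3 cols 2-5 -> outside (row miss)
  C: rows 3-5 cols 7-9 z=5 -> covers; best now C (z=5)
  D: rows 4-5 cols 3-10 z=6 -> covers; best now C (z=5)
Winner: C at z=5

Answer: 5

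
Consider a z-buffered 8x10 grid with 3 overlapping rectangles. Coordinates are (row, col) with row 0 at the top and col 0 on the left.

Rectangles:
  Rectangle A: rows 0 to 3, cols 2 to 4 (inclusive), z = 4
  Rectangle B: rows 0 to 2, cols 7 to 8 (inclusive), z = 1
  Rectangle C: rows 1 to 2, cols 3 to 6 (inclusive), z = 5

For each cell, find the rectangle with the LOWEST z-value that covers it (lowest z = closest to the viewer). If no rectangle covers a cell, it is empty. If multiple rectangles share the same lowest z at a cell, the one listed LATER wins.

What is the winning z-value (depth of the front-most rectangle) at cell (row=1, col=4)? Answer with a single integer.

Answer: 4

Derivation:
Check cell (1,4):
  A: rows 0-3 cols 2-4 z=4 -> covers; best now A (z=4)
  B: rows 0-2 cols 7-8 -> outside (col miss)
  C: rows 1-2 cols 3-6 z=5 -> covers; best now A (z=4)
Winner: A at z=4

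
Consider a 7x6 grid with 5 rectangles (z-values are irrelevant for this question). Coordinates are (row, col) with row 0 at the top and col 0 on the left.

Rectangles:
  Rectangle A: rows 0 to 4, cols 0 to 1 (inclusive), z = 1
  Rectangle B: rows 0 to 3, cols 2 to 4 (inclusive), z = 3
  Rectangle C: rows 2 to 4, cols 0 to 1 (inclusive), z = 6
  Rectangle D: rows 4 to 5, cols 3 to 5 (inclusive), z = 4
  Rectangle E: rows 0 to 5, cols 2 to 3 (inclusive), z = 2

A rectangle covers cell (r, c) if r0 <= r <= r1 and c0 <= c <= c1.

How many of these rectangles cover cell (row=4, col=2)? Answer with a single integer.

Check cell (4,2):
  A: rows 0-4 cols 0-1 -> outside (col miss)
  B: rows 0-3 cols 2-4 -> outside (row miss)
  C: rows 2-4 cols 0-1 -> outside (col miss)
  D: rows 4-5 cols 3-5 -> outside (col miss)
  E: rows 0-5 cols 2-3 -> covers
Count covering = 1

Answer: 1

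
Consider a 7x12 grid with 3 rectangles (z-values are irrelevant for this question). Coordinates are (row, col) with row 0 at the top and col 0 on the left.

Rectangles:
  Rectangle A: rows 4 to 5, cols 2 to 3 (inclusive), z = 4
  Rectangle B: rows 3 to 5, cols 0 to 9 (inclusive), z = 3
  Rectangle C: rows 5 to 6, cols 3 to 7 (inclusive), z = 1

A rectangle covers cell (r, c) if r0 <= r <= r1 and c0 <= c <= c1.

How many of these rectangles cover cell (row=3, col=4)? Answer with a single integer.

Check cell (3,4):
  A: rows 4-5 cols 2-3 -> outside (row miss)
  B: rows 3-5 cols 0-9 -> covers
  C: rows 5-6 cols 3-7 -> outside (row miss)
Count covering = 1

Answer: 1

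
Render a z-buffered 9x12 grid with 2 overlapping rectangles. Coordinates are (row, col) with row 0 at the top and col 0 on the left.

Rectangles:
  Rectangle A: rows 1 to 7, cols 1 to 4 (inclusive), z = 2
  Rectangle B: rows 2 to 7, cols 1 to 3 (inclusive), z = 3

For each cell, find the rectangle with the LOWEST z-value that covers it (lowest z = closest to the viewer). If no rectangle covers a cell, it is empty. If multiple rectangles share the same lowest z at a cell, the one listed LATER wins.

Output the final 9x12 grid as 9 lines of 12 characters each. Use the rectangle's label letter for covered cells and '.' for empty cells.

............
.AAAA.......
.AAAA.......
.AAAA.......
.AAAA.......
.AAAA.......
.AAAA.......
.AAAA.......
............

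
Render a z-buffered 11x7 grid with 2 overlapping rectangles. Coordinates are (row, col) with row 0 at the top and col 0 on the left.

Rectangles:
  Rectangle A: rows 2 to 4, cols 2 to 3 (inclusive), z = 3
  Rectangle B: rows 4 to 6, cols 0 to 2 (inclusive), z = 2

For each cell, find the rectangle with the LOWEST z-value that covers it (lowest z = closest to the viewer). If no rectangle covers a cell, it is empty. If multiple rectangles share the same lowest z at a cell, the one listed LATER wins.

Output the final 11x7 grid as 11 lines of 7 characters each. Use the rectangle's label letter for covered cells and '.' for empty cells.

.......
.......
..AA...
..AA...
BBBA...
BBB....
BBB....
.......
.......
.......
.......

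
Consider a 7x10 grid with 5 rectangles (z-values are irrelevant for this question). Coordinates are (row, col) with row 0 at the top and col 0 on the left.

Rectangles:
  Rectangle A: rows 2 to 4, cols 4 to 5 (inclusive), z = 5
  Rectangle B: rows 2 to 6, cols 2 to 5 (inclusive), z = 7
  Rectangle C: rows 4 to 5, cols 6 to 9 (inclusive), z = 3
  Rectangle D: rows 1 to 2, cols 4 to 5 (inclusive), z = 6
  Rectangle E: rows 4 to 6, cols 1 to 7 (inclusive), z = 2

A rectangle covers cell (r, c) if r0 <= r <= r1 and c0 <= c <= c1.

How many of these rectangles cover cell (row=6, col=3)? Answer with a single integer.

Check cell (6,3):
  A: rows 2-4 cols 4-5 -> outside (row miss)
  B: rows 2-6 cols 2-5 -> covers
  C: rows 4-5 cols 6-9 -> outside (row miss)
  D: rows 1-2 cols 4-5 -> outside (row miss)
  E: rows 4-6 cols 1-7 -> covers
Count covering = 2

Answer: 2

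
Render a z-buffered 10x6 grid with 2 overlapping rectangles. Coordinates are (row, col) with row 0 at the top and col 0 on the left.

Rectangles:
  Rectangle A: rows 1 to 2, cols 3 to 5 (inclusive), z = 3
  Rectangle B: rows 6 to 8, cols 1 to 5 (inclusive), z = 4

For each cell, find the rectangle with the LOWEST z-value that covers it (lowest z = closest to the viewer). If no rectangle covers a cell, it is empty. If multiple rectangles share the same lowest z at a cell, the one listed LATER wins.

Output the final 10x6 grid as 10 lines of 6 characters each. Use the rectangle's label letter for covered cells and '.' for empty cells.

......
...AAA
...AAA
......
......
......
.BBBBB
.BBBBB
.BBBBB
......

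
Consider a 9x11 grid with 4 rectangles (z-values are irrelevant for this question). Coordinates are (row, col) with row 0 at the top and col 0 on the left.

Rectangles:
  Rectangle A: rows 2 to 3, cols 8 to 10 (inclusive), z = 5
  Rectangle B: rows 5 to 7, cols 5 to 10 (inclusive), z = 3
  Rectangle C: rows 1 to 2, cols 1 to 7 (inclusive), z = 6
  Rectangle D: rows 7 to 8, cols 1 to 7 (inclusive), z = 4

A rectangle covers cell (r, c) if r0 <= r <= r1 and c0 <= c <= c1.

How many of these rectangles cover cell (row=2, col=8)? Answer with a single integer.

Answer: 1

Derivation:
Check cell (2,8):
  A: rows 2-3 cols 8-10 -> covers
  B: rows 5-7 cols 5-10 -> outside (row miss)
  C: rows 1-2 cols 1-7 -> outside (col miss)
  D: rows 7-8 cols 1-7 -> outside (row miss)
Count covering = 1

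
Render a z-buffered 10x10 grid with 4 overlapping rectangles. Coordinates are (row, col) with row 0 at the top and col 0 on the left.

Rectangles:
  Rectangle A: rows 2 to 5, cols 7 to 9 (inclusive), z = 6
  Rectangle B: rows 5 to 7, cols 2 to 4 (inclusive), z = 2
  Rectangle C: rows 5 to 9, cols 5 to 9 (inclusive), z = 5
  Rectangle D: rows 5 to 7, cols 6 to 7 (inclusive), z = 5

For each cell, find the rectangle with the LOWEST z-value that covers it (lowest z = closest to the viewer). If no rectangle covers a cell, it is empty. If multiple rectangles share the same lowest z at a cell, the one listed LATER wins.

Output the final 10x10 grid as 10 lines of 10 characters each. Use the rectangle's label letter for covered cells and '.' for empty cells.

..........
..........
.......AAA
.......AAA
.......AAA
..BBBCDDCC
..BBBCDDCC
..BBBCDDCC
.....CCCCC
.....CCCCC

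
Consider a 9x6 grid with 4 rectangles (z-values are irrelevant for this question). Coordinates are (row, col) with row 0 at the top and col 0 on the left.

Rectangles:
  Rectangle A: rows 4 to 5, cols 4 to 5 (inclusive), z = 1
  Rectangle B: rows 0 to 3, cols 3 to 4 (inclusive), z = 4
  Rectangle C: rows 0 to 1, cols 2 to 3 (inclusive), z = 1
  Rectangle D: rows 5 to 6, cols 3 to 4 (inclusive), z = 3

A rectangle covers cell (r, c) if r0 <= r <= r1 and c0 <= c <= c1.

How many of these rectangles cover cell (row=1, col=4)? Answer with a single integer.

Answer: 1

Derivation:
Check cell (1,4):
  A: rows 4-5 cols 4-5 -> outside (row miss)
  B: rows 0-3 cols 3-4 -> covers
  C: rows 0-1 cols 2-3 -> outside (col miss)
  D: rows 5-6 cols 3-4 -> outside (row miss)
Count covering = 1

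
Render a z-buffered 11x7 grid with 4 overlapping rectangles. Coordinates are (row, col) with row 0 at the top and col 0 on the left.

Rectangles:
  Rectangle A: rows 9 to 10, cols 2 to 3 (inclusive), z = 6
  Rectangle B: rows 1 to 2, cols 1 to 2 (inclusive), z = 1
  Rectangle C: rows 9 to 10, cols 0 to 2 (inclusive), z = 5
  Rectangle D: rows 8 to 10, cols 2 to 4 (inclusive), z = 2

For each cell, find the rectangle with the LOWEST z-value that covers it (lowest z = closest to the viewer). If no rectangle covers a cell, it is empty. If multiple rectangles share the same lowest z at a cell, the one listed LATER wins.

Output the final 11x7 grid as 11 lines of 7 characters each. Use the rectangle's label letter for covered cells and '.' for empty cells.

.......
.BB....
.BB....
.......
.......
.......
.......
.......
..DDD..
CCDDD..
CCDDD..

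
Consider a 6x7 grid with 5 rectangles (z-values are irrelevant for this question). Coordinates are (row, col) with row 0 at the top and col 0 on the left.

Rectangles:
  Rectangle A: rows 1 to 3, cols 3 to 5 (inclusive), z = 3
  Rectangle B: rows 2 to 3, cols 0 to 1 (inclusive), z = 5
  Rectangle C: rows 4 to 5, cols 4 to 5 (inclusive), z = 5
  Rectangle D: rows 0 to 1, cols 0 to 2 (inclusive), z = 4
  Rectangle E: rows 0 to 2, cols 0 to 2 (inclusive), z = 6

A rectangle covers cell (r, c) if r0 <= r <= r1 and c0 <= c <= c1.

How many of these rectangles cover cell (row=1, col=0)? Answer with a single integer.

Check cell (1,0):
  A: rows 1-3 cols 3-5 -> outside (col miss)
  B: rows 2-3 cols 0-1 -> outside (row miss)
  C: rows 4-5 cols 4-5 -> outside (row miss)
  D: rows 0-1 cols 0-2 -> covers
  E: rows 0-2 cols 0-2 -> covers
Count covering = 2

Answer: 2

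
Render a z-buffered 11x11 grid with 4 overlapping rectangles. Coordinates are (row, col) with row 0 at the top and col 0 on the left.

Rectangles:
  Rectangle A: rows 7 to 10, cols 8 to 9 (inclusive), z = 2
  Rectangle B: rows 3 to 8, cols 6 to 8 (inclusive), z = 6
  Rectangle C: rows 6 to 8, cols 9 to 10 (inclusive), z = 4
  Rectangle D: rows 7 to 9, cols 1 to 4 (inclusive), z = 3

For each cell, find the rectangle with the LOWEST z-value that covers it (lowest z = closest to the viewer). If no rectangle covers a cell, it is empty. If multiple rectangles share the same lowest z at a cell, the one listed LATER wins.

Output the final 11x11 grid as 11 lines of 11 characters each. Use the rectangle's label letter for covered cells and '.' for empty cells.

...........
...........
...........
......BBB..
......BBB..
......BBB..
......BBBCC
.DDDD.BBAAC
.DDDD.BBAAC
.DDDD...AA.
........AA.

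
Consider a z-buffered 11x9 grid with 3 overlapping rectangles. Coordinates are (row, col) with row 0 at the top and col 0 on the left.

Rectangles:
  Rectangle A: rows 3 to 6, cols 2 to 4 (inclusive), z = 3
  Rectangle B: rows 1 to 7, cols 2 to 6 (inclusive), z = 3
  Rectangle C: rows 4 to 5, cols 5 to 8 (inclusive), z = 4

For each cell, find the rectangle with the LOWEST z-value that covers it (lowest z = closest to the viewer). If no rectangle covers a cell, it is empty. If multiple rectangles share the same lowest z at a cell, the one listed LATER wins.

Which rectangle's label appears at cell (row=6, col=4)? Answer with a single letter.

Check cell (6,4):
  A: rows 3-6 cols 2-4 z=3 -> covers; best now A (z=3)
  B: rows 1-7 cols 2-6 z=3 -> covers; best now B (z=3)
  C: rows 4-5 cols 5-8 -> outside (row miss)
Winner: B at z=3

Answer: B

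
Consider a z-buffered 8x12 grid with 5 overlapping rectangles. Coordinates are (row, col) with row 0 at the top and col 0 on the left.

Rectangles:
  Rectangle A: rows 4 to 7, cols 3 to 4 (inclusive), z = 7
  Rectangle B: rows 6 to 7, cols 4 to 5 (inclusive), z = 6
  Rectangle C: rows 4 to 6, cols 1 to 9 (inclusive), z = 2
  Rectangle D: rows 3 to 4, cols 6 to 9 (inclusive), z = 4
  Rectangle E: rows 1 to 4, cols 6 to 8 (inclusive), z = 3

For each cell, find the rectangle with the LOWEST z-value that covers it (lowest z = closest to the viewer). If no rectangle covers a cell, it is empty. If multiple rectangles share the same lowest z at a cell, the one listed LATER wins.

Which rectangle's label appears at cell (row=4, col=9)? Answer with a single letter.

Check cell (4,9):
  A: rows 4-7 cols 3-4 -> outside (col miss)
  B: rows 6-7 cols 4-5 -> outside (row miss)
  C: rows 4-6 cols 1-9 z=2 -> covers; best now C (z=2)
  D: rows 3-4 cols 6-9 z=4 -> covers; best now C (z=2)
  E: rows 1-4 cols 6-8 -> outside (col miss)
Winner: C at z=2

Answer: C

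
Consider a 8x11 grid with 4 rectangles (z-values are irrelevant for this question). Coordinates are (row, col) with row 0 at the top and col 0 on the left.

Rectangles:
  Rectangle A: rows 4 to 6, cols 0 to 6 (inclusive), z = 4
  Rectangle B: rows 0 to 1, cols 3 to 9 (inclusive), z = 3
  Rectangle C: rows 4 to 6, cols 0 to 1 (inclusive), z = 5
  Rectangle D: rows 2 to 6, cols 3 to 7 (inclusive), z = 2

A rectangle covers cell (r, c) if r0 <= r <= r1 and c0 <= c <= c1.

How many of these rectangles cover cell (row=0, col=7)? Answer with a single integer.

Answer: 1

Derivation:
Check cell (0,7):
  A: rows 4-6 cols 0-6 -> outside (row miss)
  B: rows 0-1 cols 3-9 -> covers
  C: rows 4-6 cols 0-1 -> outside (row miss)
  D: rows 2-6 cols 3-7 -> outside (row miss)
Count covering = 1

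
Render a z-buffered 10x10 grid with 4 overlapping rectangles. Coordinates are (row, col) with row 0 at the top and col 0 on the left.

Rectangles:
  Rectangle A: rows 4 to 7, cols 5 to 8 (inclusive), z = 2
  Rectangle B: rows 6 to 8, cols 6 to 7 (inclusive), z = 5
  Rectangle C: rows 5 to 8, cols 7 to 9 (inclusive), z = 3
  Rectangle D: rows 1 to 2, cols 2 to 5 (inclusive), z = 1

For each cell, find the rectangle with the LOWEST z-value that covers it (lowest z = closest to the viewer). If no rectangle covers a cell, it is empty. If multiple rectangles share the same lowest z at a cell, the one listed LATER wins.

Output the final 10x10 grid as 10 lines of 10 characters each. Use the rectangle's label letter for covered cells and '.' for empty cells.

..........
..DDDD....
..DDDD....
..........
.....AAAA.
.....AAAAC
.....AAAAC
.....AAAAC
......BCCC
..........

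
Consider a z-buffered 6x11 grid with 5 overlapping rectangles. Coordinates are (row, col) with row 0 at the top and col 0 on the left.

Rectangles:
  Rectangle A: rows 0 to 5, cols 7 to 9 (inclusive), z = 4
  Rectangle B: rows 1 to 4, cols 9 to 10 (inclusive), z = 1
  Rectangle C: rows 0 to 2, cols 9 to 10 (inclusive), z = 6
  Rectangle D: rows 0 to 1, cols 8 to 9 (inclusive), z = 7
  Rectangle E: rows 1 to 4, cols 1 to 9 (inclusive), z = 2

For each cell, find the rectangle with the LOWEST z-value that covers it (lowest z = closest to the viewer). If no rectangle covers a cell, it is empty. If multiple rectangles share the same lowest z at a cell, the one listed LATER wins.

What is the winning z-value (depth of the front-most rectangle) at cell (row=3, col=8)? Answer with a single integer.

Answer: 2

Derivation:
Check cell (3,8):
  A: rows 0-5 cols 7-9 z=4 -> covers; best now A (z=4)
  B: rows 1-4 cols 9-10 -> outside (col miss)
  C: rows 0-2 cols 9-10 -> outside (row miss)
  D: rows 0-1 cols 8-9 -> outside (row miss)
  E: rows 1-4 cols 1-9 z=2 -> covers; best now E (z=2)
Winner: E at z=2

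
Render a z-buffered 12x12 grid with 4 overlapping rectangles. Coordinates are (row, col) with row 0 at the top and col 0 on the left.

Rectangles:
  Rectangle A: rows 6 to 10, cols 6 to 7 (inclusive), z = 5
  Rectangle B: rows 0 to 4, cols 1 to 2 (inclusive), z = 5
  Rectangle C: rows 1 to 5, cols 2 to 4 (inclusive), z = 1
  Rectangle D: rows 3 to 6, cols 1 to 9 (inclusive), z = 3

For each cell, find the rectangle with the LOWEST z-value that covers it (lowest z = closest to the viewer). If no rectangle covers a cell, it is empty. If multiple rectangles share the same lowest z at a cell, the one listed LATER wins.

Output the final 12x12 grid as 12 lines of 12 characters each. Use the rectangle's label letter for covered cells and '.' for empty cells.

.BB.........
.BCCC.......
.BCCC.......
.DCCCDDDDD..
.DCCCDDDDD..
.DCCCDDDDD..
.DDDDDDDDD..
......AA....
......AA....
......AA....
......AA....
............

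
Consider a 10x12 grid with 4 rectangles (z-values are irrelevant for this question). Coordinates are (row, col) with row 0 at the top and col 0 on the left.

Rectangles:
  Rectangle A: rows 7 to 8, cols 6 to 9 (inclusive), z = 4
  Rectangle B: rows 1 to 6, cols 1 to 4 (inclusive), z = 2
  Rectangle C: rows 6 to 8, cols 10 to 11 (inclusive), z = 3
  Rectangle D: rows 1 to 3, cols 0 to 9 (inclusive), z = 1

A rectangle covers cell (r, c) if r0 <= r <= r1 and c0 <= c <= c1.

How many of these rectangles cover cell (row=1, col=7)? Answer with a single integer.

Answer: 1

Derivation:
Check cell (1,7):
  A: rows 7-8 cols 6-9 -> outside (row miss)
  B: rows 1-6 cols 1-4 -> outside (col miss)
  C: rows 6-8 cols 10-11 -> outside (row miss)
  D: rows 1-3 cols 0-9 -> covers
Count covering = 1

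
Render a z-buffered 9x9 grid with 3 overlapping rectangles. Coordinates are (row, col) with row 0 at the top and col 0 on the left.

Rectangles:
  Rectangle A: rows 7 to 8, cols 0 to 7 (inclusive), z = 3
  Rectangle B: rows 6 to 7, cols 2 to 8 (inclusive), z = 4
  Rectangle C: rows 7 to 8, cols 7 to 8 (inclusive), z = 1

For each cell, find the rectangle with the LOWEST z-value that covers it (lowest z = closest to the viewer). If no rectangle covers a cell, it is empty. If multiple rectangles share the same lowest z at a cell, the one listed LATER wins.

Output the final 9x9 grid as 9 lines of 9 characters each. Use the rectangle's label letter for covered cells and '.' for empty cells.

.........
.........
.........
.........
.........
.........
..BBBBBBB
AAAAAAACC
AAAAAAACC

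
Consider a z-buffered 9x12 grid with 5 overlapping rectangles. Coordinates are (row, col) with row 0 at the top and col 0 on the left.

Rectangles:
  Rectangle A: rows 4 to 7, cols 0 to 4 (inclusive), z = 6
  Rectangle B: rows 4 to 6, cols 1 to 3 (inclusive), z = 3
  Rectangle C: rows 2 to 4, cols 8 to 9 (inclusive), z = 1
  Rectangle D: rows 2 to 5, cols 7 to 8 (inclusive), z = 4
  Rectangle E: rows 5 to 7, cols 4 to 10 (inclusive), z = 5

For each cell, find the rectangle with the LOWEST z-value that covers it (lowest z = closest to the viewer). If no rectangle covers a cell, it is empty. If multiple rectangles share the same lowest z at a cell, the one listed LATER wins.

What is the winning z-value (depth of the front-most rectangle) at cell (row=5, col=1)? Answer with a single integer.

Answer: 3

Derivation:
Check cell (5,1):
  A: rows 4-7 cols 0-4 z=6 -> covers; best now A (z=6)
  B: rows 4-6 cols 1-3 z=3 -> covers; best now B (z=3)
  C: rows 2-4 cols 8-9 -> outside (row miss)
  D: rows 2-5 cols 7-8 -> outside (col miss)
  E: rows 5-7 cols 4-10 -> outside (col miss)
Winner: B at z=3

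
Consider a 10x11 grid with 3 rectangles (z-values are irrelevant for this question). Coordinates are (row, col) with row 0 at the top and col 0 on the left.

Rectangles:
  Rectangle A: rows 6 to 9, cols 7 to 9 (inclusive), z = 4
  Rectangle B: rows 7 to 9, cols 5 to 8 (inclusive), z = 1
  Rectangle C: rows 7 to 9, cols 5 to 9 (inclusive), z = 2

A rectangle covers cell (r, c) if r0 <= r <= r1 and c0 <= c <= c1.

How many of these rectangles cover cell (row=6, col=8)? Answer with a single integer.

Answer: 1

Derivation:
Check cell (6,8):
  A: rows 6-9 cols 7-9 -> covers
  B: rows 7-9 cols 5-8 -> outside (row miss)
  C: rows 7-9 cols 5-9 -> outside (row miss)
Count covering = 1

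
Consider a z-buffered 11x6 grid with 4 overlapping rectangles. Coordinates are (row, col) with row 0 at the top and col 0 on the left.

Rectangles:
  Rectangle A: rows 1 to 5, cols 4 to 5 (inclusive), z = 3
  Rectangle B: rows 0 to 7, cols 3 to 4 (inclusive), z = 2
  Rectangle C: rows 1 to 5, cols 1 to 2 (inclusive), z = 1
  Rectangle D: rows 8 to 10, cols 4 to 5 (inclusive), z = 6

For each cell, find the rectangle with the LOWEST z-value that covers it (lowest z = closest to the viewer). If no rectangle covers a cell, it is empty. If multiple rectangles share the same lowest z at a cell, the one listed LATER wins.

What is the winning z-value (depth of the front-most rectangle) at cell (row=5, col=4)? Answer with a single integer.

Check cell (5,4):
  A: rows 1-5 cols 4-5 z=3 -> covers; best now A (z=3)
  B: rows 0-7 cols 3-4 z=2 -> covers; best now B (z=2)
  C: rows 1-5 cols 1-2 -> outside (col miss)
  D: rows 8-10 cols 4-5 -> outside (row miss)
Winner: B at z=2

Answer: 2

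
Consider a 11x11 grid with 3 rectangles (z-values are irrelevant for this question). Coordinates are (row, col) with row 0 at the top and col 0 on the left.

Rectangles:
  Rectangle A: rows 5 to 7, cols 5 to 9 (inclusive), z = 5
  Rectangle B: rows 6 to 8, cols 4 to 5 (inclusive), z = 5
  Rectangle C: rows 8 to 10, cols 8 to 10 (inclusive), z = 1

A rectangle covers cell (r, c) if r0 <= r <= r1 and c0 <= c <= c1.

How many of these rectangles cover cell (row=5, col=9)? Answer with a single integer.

Check cell (5,9):
  A: rows 5-7 cols 5-9 -> covers
  B: rows 6-8 cols 4-5 -> outside (row miss)
  C: rows 8-10 cols 8-10 -> outside (row miss)
Count covering = 1

Answer: 1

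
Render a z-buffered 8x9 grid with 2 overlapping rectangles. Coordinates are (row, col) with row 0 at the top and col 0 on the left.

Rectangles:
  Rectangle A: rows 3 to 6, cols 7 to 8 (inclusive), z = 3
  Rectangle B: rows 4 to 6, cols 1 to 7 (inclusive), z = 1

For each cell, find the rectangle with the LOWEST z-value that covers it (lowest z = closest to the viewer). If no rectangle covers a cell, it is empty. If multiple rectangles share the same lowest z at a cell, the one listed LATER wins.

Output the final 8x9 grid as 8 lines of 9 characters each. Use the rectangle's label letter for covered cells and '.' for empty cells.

.........
.........
.........
.......AA
.BBBBBBBA
.BBBBBBBA
.BBBBBBBA
.........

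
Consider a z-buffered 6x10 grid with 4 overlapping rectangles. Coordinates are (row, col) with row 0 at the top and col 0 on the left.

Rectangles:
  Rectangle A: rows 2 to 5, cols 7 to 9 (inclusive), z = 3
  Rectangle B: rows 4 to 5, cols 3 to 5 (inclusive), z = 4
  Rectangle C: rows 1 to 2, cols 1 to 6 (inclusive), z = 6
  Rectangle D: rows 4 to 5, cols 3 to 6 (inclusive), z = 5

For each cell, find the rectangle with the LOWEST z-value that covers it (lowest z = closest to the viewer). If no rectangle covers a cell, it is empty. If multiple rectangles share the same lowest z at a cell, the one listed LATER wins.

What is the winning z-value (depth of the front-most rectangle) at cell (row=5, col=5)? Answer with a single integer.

Answer: 4

Derivation:
Check cell (5,5):
  A: rows 2-5 cols 7-9 -> outside (col miss)
  B: rows 4-5 cols 3-5 z=4 -> covers; best now B (z=4)
  C: rows 1-2 cols 1-6 -> outside (row miss)
  D: rows 4-5 cols 3-6 z=5 -> covers; best now B (z=4)
Winner: B at z=4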